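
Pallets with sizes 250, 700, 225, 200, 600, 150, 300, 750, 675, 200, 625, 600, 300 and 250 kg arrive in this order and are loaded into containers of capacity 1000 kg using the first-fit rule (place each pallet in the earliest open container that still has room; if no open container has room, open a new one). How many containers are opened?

7

  250 → container 1 (new)  [load 250/1000]
  700 → container 1  [load 950/1000]
  225 → container 2 (new)  [load 225/1000]
  200 → container 2  [load 425/1000]
  600 → container 3 (new)  [load 600/1000]
  150 → container 2  [load 575/1000]
  300 → container 2  [load 875/1000]
  750 → container 4 (new)  [load 750/1000]
  675 → container 5 (new)  [load 675/1000]
  200 → container 3  [load 800/1000]
  625 → container 6 (new)  [load 625/1000]
  600 → container 7 (new)  [load 600/1000]
  300 → container 5  [load 975/1000]
  250 → container 4  [load 1000/1000]
7 containers opened.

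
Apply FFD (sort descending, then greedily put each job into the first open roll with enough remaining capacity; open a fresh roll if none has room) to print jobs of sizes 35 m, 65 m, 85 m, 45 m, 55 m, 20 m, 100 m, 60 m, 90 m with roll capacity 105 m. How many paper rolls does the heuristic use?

6

Sorted descending: 100, 90, 85, 65, 60, 55, 45, 35, 20.
  100 → roll 1 (new)  [load 100/105]
  90 → roll 2 (new)  [load 90/105]
  85 → roll 3 (new)  [load 85/105]
  65 → roll 4 (new)  [load 65/105]
  60 → roll 5 (new)  [load 60/105]
  55 → roll 6 (new)  [load 55/105]
  45 → roll 5  [load 105/105]
  35 → roll 4  [load 100/105]
  20 → roll 3  [load 105/105]
6 paper rolls opened.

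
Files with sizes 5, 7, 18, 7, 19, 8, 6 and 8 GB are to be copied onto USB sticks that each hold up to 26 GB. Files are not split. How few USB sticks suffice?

Total = 19 + 18 + 8 + 8 + 7 + 7 + 6 + 5 = 78 GB.
Lower bound: ⌈78/26⌉ = 3 USB sticks.
A packing using 3 USB sticks:
  USB stick 1: 19 + 7 = 26
  USB stick 2: 18 + 8 = 26
  USB stick 3: 8 + 7 + 6 + 5 = 26
This matches the lower bound, so 3 is optimal.

3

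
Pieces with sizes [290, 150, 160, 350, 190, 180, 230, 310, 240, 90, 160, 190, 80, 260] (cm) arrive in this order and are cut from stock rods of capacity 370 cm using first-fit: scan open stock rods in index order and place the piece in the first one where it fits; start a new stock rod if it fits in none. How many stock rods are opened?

9

  290 → stock rod 1 (new)  [load 290/370]
  150 → stock rod 2 (new)  [load 150/370]
  160 → stock rod 2  [load 310/370]
  350 → stock rod 3 (new)  [load 350/370]
  190 → stock rod 4 (new)  [load 190/370]
  180 → stock rod 4  [load 370/370]
  230 → stock rod 5 (new)  [load 230/370]
  310 → stock rod 6 (new)  [load 310/370]
  240 → stock rod 7 (new)  [load 240/370]
  90 → stock rod 5  [load 320/370]
  160 → stock rod 8 (new)  [load 160/370]
  190 → stock rod 8  [load 350/370]
  80 → stock rod 1  [load 370/370]
  260 → stock rod 9 (new)  [load 260/370]
9 stock rods opened.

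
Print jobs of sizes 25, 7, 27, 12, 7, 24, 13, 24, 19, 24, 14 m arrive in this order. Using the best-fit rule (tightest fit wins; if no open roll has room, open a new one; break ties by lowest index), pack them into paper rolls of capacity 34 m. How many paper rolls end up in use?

7

  25 → roll 1 (new)  [load 25/34]
  7 → roll 1  [load 32/34]
  27 → roll 2 (new)  [load 27/34]
  12 → roll 3 (new)  [load 12/34]
  7 → roll 2  [load 34/34]
  24 → roll 4 (new)  [load 24/34]
  13 → roll 3  [load 25/34]
  24 → roll 5 (new)  [load 24/34]
  19 → roll 6 (new)  [load 19/34]
  24 → roll 7 (new)  [load 24/34]
  14 → roll 6  [load 33/34]
7 paper rolls opened.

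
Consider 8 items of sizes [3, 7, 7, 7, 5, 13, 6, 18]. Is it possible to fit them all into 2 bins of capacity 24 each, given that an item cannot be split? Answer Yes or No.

No

Total = 66; ⌈66/24⌉ = 3.
At least 3 bins are required, but only 2 are allowed.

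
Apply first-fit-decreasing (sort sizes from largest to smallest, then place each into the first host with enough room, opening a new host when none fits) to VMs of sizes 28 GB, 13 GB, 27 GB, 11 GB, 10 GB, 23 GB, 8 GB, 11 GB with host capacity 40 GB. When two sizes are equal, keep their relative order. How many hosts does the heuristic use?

Sorted descending: 28, 27, 23, 13, 11, 11, 10, 8.
  28 → host 1 (new)  [load 28/40]
  27 → host 2 (new)  [load 27/40]
  23 → host 3 (new)  [load 23/40]
  13 → host 2  [load 40/40]
  11 → host 1  [load 39/40]
  11 → host 3  [load 34/40]
  10 → host 4 (new)  [load 10/40]
  8 → host 4  [load 18/40]
4 hosts opened.

4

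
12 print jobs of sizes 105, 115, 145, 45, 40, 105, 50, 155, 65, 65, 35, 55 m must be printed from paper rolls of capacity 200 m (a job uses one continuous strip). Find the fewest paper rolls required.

6

Total = 155 + 145 + 115 + 105 + 105 + 65 + 65 + 55 + 50 + 45 + 40 + 35 = 980 m.
Lower bound: ⌈980/200⌉ = 5 paper rolls.
A packing using 6 paper rolls:
  roll 1: 155 + 45 = 200
  roll 2: 145 + 55 = 200
  roll 3: 115 + 65 = 180
  roll 4: 105 + 65 = 170
  roll 5: 105 + 50 + 40 = 195
  roll 6: 35 = 35
No arrangement into 5 paper rolls stays within capacity, so 6 is optimal.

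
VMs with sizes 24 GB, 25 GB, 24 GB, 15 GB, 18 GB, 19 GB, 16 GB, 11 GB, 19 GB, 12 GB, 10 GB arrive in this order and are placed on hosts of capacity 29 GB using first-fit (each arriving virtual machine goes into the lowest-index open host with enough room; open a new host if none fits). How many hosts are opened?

8

  24 → host 1 (new)  [load 24/29]
  25 → host 2 (new)  [load 25/29]
  24 → host 3 (new)  [load 24/29]
  15 → host 4 (new)  [load 15/29]
  18 → host 5 (new)  [load 18/29]
  19 → host 6 (new)  [load 19/29]
  16 → host 7 (new)  [load 16/29]
  11 → host 4  [load 26/29]
  19 → host 8 (new)  [load 19/29]
  12 → host 7  [load 28/29]
  10 → host 5  [load 28/29]
8 hosts opened.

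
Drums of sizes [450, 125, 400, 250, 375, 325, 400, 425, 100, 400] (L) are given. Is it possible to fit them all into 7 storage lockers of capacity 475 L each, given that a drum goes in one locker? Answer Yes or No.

No

Total = 3250 L; ⌈3250/475⌉ = 7.
8 drums each exceed half the capacity and cannot share a locker, forcing at least 8 storage lockers.
At least 8 storage lockers are required, but only 7 are allowed.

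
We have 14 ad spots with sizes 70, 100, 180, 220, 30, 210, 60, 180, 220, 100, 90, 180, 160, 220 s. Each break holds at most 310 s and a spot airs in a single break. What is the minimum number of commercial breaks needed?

8

Total = 220 + 220 + 220 + 210 + 180 + 180 + 180 + 160 + 100 + 100 + 90 + 70 + 60 + 30 = 2020 s.
Lower bound: ⌈2020/310⌉ = 7 commercial breaks.
Also, 8 ad spots each exceed 155 s, and no two of those can share a break, so at least 8 commercial breaks are needed.
A packing using 8 commercial breaks:
  break 1: 220 + 90 = 310
  break 2: 220 + 70 = 290
  break 3: 220 + 60 + 30 = 310
  break 4: 210 + 100 = 310
  break 5: 180 + 100 = 280
  break 6: 180 = 180
  break 7: 180 = 180
  break 8: 160 = 160
This matches the lower bound, so 8 is optimal.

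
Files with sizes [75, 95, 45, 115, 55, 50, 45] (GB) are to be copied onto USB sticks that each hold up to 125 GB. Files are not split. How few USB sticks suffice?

Total = 115 + 95 + 75 + 55 + 50 + 45 + 45 = 480 GB.
Lower bound: ⌈480/125⌉ = 4 USB sticks.
A packing using 5 USB sticks:
  USB stick 1: 115 = 115
  USB stick 2: 95 = 95
  USB stick 3: 75 + 50 = 125
  USB stick 4: 55 + 45 = 100
  USB stick 5: 45 = 45
No arrangement into 4 USB sticks stays within capacity, so 5 is optimal.

5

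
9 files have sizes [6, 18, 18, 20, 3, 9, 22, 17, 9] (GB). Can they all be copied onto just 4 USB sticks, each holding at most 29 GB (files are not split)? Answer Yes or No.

No

Total = 122 GB; ⌈122/29⌉ = 5.
At least 5 USB sticks are required, but only 4 are allowed.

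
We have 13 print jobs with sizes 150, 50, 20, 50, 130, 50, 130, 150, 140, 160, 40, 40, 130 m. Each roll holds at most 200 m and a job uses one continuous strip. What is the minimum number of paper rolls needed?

Total = 160 + 150 + 150 + 140 + 130 + 130 + 130 + 50 + 50 + 50 + 40 + 40 + 20 = 1240 m.
Lower bound: ⌈1240/200⌉ = 7 paper rolls.
A packing using 7 paper rolls:
  roll 1: 160 + 40 = 200
  roll 2: 150 + 50 = 200
  roll 3: 150 + 50 = 200
  roll 4: 140 + 50 = 190
  roll 5: 130 + 40 + 20 = 190
  roll 6: 130 = 130
  roll 7: 130 = 130
This matches the lower bound, so 7 is optimal.

7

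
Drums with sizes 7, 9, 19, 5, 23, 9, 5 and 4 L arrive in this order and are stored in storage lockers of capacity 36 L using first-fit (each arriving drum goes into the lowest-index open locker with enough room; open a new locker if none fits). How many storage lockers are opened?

3

  7 → locker 1 (new)  [load 7/36]
  9 → locker 1  [load 16/36]
  19 → locker 1  [load 35/36]
  5 → locker 2 (new)  [load 5/36]
  23 → locker 2  [load 28/36]
  9 → locker 3 (new)  [load 9/36]
  5 → locker 2  [load 33/36]
  4 → locker 3  [load 13/36]
3 storage lockers opened.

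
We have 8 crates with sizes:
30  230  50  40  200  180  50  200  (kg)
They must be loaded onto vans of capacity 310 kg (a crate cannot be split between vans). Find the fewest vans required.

Total = 230 + 200 + 200 + 180 + 50 + 50 + 40 + 30 = 980 kg.
Lower bound: ⌈980/310⌉ = 4 vans.
A packing using 4 vans:
  van 1: 230 + 50 + 30 = 310
  van 2: 200 + 50 + 40 = 290
  van 3: 200 = 200
  van 4: 180 = 180
This matches the lower bound, so 4 is optimal.

4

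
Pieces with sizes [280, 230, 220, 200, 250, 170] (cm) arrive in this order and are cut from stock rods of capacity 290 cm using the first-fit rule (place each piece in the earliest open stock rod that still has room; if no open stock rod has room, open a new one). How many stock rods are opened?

6

  280 → stock rod 1 (new)  [load 280/290]
  230 → stock rod 2 (new)  [load 230/290]
  220 → stock rod 3 (new)  [load 220/290]
  200 → stock rod 4 (new)  [load 200/290]
  250 → stock rod 5 (new)  [load 250/290]
  170 → stock rod 6 (new)  [load 170/290]
6 stock rods opened.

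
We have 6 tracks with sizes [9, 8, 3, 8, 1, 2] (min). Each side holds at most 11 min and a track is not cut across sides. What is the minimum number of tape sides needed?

3

Total = 9 + 8 + 8 + 3 + 2 + 1 = 31 min.
Lower bound: ⌈31/11⌉ = 3 tape sides.
A packing using 3 tape sides:
  side 1: 9 + 2 = 11
  side 2: 8 + 3 = 11
  side 3: 8 + 1 = 9
This matches the lower bound, so 3 is optimal.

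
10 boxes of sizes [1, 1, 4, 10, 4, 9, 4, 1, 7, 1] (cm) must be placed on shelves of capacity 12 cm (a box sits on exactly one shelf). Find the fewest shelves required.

4

Total = 10 + 9 + 7 + 4 + 4 + 4 + 1 + 1 + 1 + 1 = 42 cm.
Lower bound: ⌈42/12⌉ = 4 shelves.
A packing using 4 shelves:
  shelf 1: 10 + 1 + 1 = 12
  shelf 2: 9 + 1 + 1 = 11
  shelf 3: 7 + 4 = 11
  shelf 4: 4 + 4 = 8
This matches the lower bound, so 4 is optimal.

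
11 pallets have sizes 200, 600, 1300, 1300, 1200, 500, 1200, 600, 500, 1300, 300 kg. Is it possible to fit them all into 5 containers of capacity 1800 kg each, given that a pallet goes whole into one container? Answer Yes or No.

A valid assignment using 5 containers:
  container 1: 1300 + 500 = 1800
  container 2: 1300 + 500 = 1800
  container 3: 1300 + 300 + 200 = 1800
  container 4: 1200 + 600 = 1800
  container 5: 1200 + 600 = 1800
Every load is within 1800 kg, so 5 containers suffice.

Yes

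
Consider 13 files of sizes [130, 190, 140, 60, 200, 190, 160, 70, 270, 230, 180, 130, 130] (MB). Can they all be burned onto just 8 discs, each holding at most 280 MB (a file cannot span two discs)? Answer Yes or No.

Total = 2080 MB; ⌈2080/280⌉ = 8.
The bound of 8 does not rule out 8, but exhaustive search shows no assignment into 8 discs of capacity 280 MB exists — the minimum is 9.

No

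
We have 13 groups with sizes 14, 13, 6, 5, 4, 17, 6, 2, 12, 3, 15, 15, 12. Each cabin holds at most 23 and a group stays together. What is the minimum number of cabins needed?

Total = 17 + 15 + 15 + 14 + 13 + 12 + 12 + 6 + 6 + 5 + 4 + 3 + 2 = 124.
Lower bound: ⌈124/23⌉ = 6 cabins.
Also, 7 groups each exceed 23/2, and no two of those can share a cabin, so at least 7 cabins are needed.
A packing using 7 cabins:
  cabin 1: 17 + 6 = 23
  cabin 2: 15 + 6 + 2 = 23
  cabin 3: 15 + 5 + 3 = 23
  cabin 4: 14 + 4 = 18
  cabin 5: 13 = 13
  cabin 6: 12 = 12
  cabin 7: 12 = 12
This matches the lower bound, so 7 is optimal.

7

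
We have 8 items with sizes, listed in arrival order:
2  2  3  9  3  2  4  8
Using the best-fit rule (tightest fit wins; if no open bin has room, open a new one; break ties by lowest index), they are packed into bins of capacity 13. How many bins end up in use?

3

  2 → bin 1 (new)  [load 2/13]
  2 → bin 1  [load 4/13]
  3 → bin 1  [load 7/13]
  9 → bin 2 (new)  [load 9/13]
  3 → bin 2  [load 12/13]
  2 → bin 1  [load 9/13]
  4 → bin 1  [load 13/13]
  8 → bin 3 (new)  [load 8/13]
3 bins opened.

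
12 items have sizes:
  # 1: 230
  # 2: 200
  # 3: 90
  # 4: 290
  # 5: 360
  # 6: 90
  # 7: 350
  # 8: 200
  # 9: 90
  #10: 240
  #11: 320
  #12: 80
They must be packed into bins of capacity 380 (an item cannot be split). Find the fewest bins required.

Total = 360 + 350 + 320 + 290 + 240 + 230 + 200 + 200 + 90 + 90 + 90 + 80 = 2540.
Lower bound: ⌈2540/380⌉ = 7 bins.
Also, 8 items each exceed 190, and no two of those can share a bin, so at least 8 bins are needed.
A packing using 8 bins:
  bin 1: 360 = 360
  bin 2: 350 = 350
  bin 3: 320 = 320
  bin 4: 290 + 90 = 380
  bin 5: 240 + 90 = 330
  bin 6: 230 + 90 = 320
  bin 7: 200 + 80 = 280
  bin 8: 200 = 200
This matches the lower bound, so 8 is optimal.

8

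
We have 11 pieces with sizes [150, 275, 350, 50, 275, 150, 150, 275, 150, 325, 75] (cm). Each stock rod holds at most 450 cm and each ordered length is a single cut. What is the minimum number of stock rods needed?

6

Total = 350 + 325 + 275 + 275 + 275 + 150 + 150 + 150 + 150 + 75 + 50 = 2225 cm.
Lower bound: ⌈2225/450⌉ = 5 stock rods.
A packing using 6 stock rods:
  stock rod 1: 350 + 75 = 425
  stock rod 2: 325 + 50 = 375
  stock rod 3: 275 + 150 = 425
  stock rod 4: 275 + 150 = 425
  stock rod 5: 275 + 150 = 425
  stock rod 6: 150 = 150
No arrangement into 5 stock rods stays within capacity, so 6 is optimal.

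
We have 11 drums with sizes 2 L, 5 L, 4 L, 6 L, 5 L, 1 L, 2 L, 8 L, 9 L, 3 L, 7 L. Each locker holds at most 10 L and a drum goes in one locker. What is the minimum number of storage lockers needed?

Total = 9 + 8 + 7 + 6 + 5 + 5 + 4 + 3 + 2 + 2 + 1 = 52 L.
Lower bound: ⌈52/10⌉ = 6 storage lockers.
A packing using 6 storage lockers:
  locker 1: 9 + 1 = 10
  locker 2: 8 + 2 = 10
  locker 3: 7 + 3 = 10
  locker 4: 6 + 4 = 10
  locker 5: 5 + 5 = 10
  locker 6: 2 = 2
This matches the lower bound, so 6 is optimal.

6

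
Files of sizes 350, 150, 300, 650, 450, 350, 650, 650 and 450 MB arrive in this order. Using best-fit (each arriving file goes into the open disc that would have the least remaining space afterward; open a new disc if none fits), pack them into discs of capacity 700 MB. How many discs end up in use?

  350 → disc 1 (new)  [load 350/700]
  150 → disc 1  [load 500/700]
  300 → disc 2 (new)  [load 300/700]
  650 → disc 3 (new)  [load 650/700]
  450 → disc 4 (new)  [load 450/700]
  350 → disc 2  [load 650/700]
  650 → disc 5 (new)  [load 650/700]
  650 → disc 6 (new)  [load 650/700]
  450 → disc 7 (new)  [load 450/700]
7 discs opened.

7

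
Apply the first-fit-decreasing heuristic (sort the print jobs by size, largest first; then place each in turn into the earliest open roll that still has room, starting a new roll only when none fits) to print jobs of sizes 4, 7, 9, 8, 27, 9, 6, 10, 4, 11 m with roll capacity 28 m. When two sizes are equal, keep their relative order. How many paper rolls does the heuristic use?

4

Sorted descending: 27, 11, 10, 9, 9, 8, 7, 6, 4, 4.
  27 → roll 1 (new)  [load 27/28]
  11 → roll 2 (new)  [load 11/28]
  10 → roll 2  [load 21/28]
  9 → roll 3 (new)  [load 9/28]
  9 → roll 3  [load 18/28]
  8 → roll 3  [load 26/28]
  7 → roll 2  [load 28/28]
  6 → roll 4 (new)  [load 6/28]
  4 → roll 4  [load 10/28]
  4 → roll 4  [load 14/28]
4 paper rolls opened.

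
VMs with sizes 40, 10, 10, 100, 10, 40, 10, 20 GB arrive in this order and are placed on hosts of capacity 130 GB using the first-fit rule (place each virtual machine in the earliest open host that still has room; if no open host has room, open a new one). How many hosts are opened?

  40 → host 1 (new)  [load 40/130]
  10 → host 1  [load 50/130]
  10 → host 1  [load 60/130]
  100 → host 2 (new)  [load 100/130]
  10 → host 1  [load 70/130]
  40 → host 1  [load 110/130]
  10 → host 1  [load 120/130]
  20 → host 2  [load 120/130]
2 hosts opened.

2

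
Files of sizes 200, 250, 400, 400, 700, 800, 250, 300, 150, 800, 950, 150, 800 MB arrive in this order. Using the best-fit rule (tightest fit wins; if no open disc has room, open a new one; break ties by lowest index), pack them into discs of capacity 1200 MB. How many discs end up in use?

  200 → disc 1 (new)  [load 200/1200]
  250 → disc 1  [load 450/1200]
  400 → disc 1  [load 850/1200]
  400 → disc 2 (new)  [load 400/1200]
  700 → disc 2  [load 1100/1200]
  800 → disc 3 (new)  [load 800/1200]
  250 → disc 1  [load 1100/1200]
  300 → disc 3  [load 1100/1200]
  150 → disc 4 (new)  [load 150/1200]
  800 → disc 4  [load 950/1200]
  950 → disc 5 (new)  [load 950/1200]
  150 → disc 4  [load 1100/1200]
  800 → disc 6 (new)  [load 800/1200]
6 discs opened.

6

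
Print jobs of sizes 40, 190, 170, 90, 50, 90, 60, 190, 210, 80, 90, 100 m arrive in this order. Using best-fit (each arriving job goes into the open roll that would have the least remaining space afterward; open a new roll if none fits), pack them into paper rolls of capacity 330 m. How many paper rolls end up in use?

5

  40 → roll 1 (new)  [load 40/330]
  190 → roll 1  [load 230/330]
  170 → roll 2 (new)  [load 170/330]
  90 → roll 1  [load 320/330]
  50 → roll 2  [load 220/330]
  90 → roll 2  [load 310/330]
  60 → roll 3 (new)  [load 60/330]
  190 → roll 3  [load 250/330]
  210 → roll 4 (new)  [load 210/330]
  80 → roll 3  [load 330/330]
  90 → roll 4  [load 300/330]
  100 → roll 5 (new)  [load 100/330]
5 paper rolls opened.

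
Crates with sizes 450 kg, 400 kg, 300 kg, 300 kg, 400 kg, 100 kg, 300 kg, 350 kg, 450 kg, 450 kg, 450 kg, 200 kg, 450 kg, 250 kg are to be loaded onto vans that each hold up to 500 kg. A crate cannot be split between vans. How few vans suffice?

Total = 450 + 450 + 450 + 450 + 450 + 400 + 400 + 350 + 300 + 300 + 300 + 250 + 200 + 100 = 4850 kg.
Lower bound: ⌈4850/500⌉ = 10 vans.
Also, 11 crates each exceed 250 kg, and no two of those can share a van, so at least 11 vans are needed.
A packing using 12 vans:
  van 1: 450 = 450
  van 2: 450 = 450
  van 3: 450 = 450
  van 4: 450 = 450
  van 5: 450 = 450
  van 6: 400 + 100 = 500
  van 7: 400 = 400
  van 8: 350 = 350
  van 9: 300 + 200 = 500
  van 10: 300 = 300
  van 11: 300 = 300
  van 12: 250 = 250
No arrangement into 11 vans stays within capacity, so 12 is optimal.

12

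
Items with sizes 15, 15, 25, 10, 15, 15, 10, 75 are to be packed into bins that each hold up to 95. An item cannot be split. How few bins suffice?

2

Total = 75 + 25 + 15 + 15 + 15 + 15 + 10 + 10 = 180.
Lower bound: ⌈180/95⌉ = 2 bins.
A packing using 2 bins:
  bin 1: 75 + 15 = 90
  bin 2: 25 + 15 + 15 + 15 + 10 + 10 = 90
This matches the lower bound, so 2 is optimal.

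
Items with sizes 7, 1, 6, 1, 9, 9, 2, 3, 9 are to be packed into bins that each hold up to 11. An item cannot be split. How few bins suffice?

5

Total = 9 + 9 + 9 + 7 + 6 + 3 + 2 + 1 + 1 = 47.
Lower bound: ⌈47/11⌉ = 5 bins.
A packing using 5 bins:
  bin 1: 9 + 2 = 11
  bin 2: 9 + 1 + 1 = 11
  bin 3: 9 = 9
  bin 4: 7 + 3 = 10
  bin 5: 6 = 6
This matches the lower bound, so 5 is optimal.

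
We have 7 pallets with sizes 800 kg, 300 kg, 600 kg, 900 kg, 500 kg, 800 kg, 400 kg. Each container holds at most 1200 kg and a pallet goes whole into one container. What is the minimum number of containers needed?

Total = 900 + 800 + 800 + 600 + 500 + 400 + 300 = 4300 kg.
Lower bound: ⌈4300/1200⌉ = 4 containers.
A packing using 4 containers:
  container 1: 900 + 300 = 1200
  container 2: 800 + 400 = 1200
  container 3: 800 = 800
  container 4: 600 + 500 = 1100
This matches the lower bound, so 4 is optimal.

4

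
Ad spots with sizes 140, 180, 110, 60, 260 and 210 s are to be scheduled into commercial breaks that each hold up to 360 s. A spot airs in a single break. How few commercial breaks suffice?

3

Total = 260 + 210 + 180 + 140 + 110 + 60 = 960 s.
Lower bound: ⌈960/360⌉ = 3 commercial breaks.
A packing using 3 commercial breaks:
  break 1: 260 + 60 = 320
  break 2: 210 + 140 = 350
  break 3: 180 + 110 = 290
This matches the lower bound, so 3 is optimal.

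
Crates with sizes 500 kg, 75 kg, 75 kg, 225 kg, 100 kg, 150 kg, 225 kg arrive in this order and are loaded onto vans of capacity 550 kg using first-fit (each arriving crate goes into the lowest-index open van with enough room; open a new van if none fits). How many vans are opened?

3

  500 → van 1 (new)  [load 500/550]
  75 → van 2 (new)  [load 75/550]
  75 → van 2  [load 150/550]
  225 → van 2  [load 375/550]
  100 → van 2  [load 475/550]
  150 → van 3 (new)  [load 150/550]
  225 → van 3  [load 375/550]
3 vans opened.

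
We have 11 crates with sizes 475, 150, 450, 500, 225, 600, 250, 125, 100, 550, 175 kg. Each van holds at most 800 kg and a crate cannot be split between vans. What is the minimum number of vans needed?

5

Total = 600 + 550 + 500 + 475 + 450 + 250 + 225 + 175 + 150 + 125 + 100 = 3600 kg.
Lower bound: ⌈3600/800⌉ = 5 vans.
A packing using 5 vans:
  van 1: 600 + 175 = 775
  van 2: 550 + 250 = 800
  van 3: 500 + 225 = 725
  van 4: 475 + 150 + 125 = 750
  van 5: 450 + 100 = 550
This matches the lower bound, so 5 is optimal.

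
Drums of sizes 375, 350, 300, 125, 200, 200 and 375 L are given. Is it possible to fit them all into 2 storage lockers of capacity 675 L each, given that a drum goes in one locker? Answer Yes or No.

Total = 1925 L; ⌈1925/675⌉ = 3.
At least 3 storage lockers are required, but only 2 are allowed.

No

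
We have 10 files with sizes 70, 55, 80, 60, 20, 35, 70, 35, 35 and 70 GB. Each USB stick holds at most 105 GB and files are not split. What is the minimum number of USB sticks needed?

6

Total = 80 + 70 + 70 + 70 + 60 + 55 + 35 + 35 + 35 + 20 = 530 GB.
Lower bound: ⌈530/105⌉ = 6 USB sticks.
A packing using 6 USB sticks:
  USB stick 1: 80 + 20 = 100
  USB stick 2: 70 + 35 = 105
  USB stick 3: 70 + 35 = 105
  USB stick 4: 70 + 35 = 105
  USB stick 5: 60 = 60
  USB stick 6: 55 = 55
This matches the lower bound, so 6 is optimal.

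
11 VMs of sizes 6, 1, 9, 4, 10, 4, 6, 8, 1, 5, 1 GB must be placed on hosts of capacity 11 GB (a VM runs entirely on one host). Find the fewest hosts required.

6

Total = 10 + 9 + 8 + 6 + 6 + 5 + 4 + 4 + 1 + 1 + 1 = 55 GB.
Lower bound: ⌈55/11⌉ = 5 hosts.
A packing using 6 hosts:
  host 1: 10 + 1 = 11
  host 2: 9 + 1 + 1 = 11
  host 3: 8 = 8
  host 4: 6 + 5 = 11
  host 5: 6 + 4 = 10
  host 6: 4 = 4
No arrangement into 5 hosts stays within capacity, so 6 is optimal.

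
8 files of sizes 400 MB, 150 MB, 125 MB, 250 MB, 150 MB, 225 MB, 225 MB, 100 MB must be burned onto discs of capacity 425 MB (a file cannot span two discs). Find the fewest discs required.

5

Total = 400 + 250 + 225 + 225 + 150 + 150 + 125 + 100 = 1625 MB.
Lower bound: ⌈1625/425⌉ = 4 discs.
A packing using 5 discs:
  disc 1: 400 = 400
  disc 2: 250 + 150 = 400
  disc 3: 225 + 150 = 375
  disc 4: 225 + 125 = 350
  disc 5: 100 = 100
No arrangement into 4 discs stays within capacity, so 5 is optimal.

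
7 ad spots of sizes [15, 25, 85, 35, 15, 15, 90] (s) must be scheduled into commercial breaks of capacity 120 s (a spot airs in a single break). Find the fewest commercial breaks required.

Total = 90 + 85 + 35 + 25 + 15 + 15 + 15 = 280 s.
Lower bound: ⌈280/120⌉ = 3 commercial breaks.
A packing using 3 commercial breaks:
  break 1: 90 + 25 = 115
  break 2: 85 + 35 = 120
  break 3: 15 + 15 + 15 = 45
This matches the lower bound, so 3 is optimal.

3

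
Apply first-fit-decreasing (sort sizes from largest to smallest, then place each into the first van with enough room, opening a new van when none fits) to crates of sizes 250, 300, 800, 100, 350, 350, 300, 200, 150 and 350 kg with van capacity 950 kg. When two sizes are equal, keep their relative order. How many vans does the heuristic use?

Sorted descending: 800, 350, 350, 350, 300, 300, 250, 200, 150, 100.
  800 → van 1 (new)  [load 800/950]
  350 → van 2 (new)  [load 350/950]
  350 → van 2  [load 700/950]
  350 → van 3 (new)  [load 350/950]
  300 → van 3  [load 650/950]
  300 → van 3  [load 950/950]
  250 → van 2  [load 950/950]
  200 → van 4 (new)  [load 200/950]
  150 → van 1  [load 950/950]
  100 → van 4  [load 300/950]
4 vans opened.

4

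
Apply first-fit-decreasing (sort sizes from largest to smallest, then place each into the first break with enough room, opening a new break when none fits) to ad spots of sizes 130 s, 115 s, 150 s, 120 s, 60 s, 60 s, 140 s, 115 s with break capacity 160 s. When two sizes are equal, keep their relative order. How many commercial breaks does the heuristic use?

Sorted descending: 150, 140, 130, 120, 115, 115, 60, 60.
  150 → break 1 (new)  [load 150/160]
  140 → break 2 (new)  [load 140/160]
  130 → break 3 (new)  [load 130/160]
  120 → break 4 (new)  [load 120/160]
  115 → break 5 (new)  [load 115/160]
  115 → break 6 (new)  [load 115/160]
  60 → break 7 (new)  [load 60/160]
  60 → break 7  [load 120/160]
7 commercial breaks opened.

7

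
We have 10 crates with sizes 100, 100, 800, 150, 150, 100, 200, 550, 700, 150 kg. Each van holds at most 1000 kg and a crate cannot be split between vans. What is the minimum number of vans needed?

Total = 800 + 700 + 550 + 200 + 150 + 150 + 150 + 100 + 100 + 100 = 3000 kg.
Lower bound: ⌈3000/1000⌉ = 3 vans.
A packing using 3 vans:
  van 1: 800 + 200 = 1000
  van 2: 700 + 150 + 150 = 1000
  van 3: 550 + 150 + 100 + 100 + 100 = 1000
This matches the lower bound, so 3 is optimal.

3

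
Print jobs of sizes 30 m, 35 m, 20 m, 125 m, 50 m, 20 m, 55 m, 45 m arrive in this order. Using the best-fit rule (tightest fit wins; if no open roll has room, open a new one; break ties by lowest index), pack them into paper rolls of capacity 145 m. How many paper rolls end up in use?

3

  30 → roll 1 (new)  [load 30/145]
  35 → roll 1  [load 65/145]
  20 → roll 1  [load 85/145]
  125 → roll 2 (new)  [load 125/145]
  50 → roll 1  [load 135/145]
  20 → roll 2  [load 145/145]
  55 → roll 3 (new)  [load 55/145]
  45 → roll 3  [load 100/145]
3 paper rolls opened.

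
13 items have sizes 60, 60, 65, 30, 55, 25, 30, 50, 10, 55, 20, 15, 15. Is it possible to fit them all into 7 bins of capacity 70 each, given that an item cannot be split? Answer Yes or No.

No

Total = 490; ⌈490/70⌉ = 7.
The bound of 7 does not rule out 7, but exhaustive search shows no assignment into 7 bins of capacity 70 exists — the minimum is 8.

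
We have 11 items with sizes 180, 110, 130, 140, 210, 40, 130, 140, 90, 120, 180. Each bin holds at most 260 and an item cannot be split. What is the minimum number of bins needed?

Total = 210 + 180 + 180 + 140 + 140 + 130 + 130 + 120 + 110 + 90 + 40 = 1470.
Lower bound: ⌈1470/260⌉ = 6 bins.
A packing using 7 bins:
  bin 1: 210 + 40 = 250
  bin 2: 180 = 180
  bin 3: 180 = 180
  bin 4: 140 + 120 = 260
  bin 5: 140 + 110 = 250
  bin 6: 130 + 130 = 260
  bin 7: 90 = 90
No arrangement into 6 bins stays within capacity, so 7 is optimal.

7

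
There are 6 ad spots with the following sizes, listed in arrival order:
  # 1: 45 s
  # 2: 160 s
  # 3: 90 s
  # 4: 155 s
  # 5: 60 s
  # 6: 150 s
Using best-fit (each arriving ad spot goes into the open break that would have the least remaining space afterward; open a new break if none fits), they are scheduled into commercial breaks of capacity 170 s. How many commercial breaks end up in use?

5

  45 → break 1 (new)  [load 45/170]
  160 → break 2 (new)  [load 160/170]
  90 → break 1  [load 135/170]
  155 → break 3 (new)  [load 155/170]
  60 → break 4 (new)  [load 60/170]
  150 → break 5 (new)  [load 150/170]
5 commercial breaks opened.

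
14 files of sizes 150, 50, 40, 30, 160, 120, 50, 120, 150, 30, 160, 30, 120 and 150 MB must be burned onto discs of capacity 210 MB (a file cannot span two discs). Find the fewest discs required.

Total = 160 + 160 + 150 + 150 + 150 + 120 + 120 + 120 + 50 + 50 + 40 + 30 + 30 + 30 = 1360 MB.
Lower bound: ⌈1360/210⌉ = 7 discs.
Also, 8 files each exceed 105 MB, and no two of those can share a disc, so at least 8 discs are needed.
A packing using 8 discs:
  disc 1: 160 + 50 = 210
  disc 2: 160 + 50 = 210
  disc 3: 150 + 40 = 190
  disc 4: 150 + 30 + 30 = 210
  disc 5: 150 + 30 = 180
  disc 6: 120 = 120
  disc 7: 120 = 120
  disc 8: 120 = 120
This matches the lower bound, so 8 is optimal.

8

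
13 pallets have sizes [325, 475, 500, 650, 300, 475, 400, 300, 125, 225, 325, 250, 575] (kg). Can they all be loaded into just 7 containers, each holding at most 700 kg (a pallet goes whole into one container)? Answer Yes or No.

No

Total = 4925 kg; ⌈4925/700⌉ = 8.
At least 8 containers are required, but only 7 are allowed.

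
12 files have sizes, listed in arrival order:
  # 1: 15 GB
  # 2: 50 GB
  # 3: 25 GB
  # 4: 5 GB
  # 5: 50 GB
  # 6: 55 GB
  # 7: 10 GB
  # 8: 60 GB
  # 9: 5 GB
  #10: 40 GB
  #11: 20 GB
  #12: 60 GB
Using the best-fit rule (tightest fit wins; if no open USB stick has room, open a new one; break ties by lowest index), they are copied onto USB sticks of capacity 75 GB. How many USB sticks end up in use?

6

  15 → USB stick 1 (new)  [load 15/75]
  50 → USB stick 1  [load 65/75]
  25 → USB stick 2 (new)  [load 25/75]
  5 → USB stick 1  [load 70/75]
  50 → USB stick 2  [load 75/75]
  55 → USB stick 3 (new)  [load 55/75]
  10 → USB stick 3  [load 65/75]
  60 → USB stick 4 (new)  [load 60/75]
  5 → USB stick 1  [load 75/75]
  40 → USB stick 5 (new)  [load 40/75]
  20 → USB stick 5  [load 60/75]
  60 → USB stick 6 (new)  [load 60/75]
6 USB sticks opened.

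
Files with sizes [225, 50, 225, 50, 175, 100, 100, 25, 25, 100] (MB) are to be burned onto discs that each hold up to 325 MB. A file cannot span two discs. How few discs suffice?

Total = 225 + 225 + 175 + 100 + 100 + 100 + 50 + 50 + 25 + 25 = 1075 MB.
Lower bound: ⌈1075/325⌉ = 4 discs.
A packing using 4 discs:
  disc 1: 225 + 100 = 325
  disc 2: 225 + 100 = 325
  disc 3: 175 + 100 + 50 = 325
  disc 4: 50 + 25 + 25 = 100
This matches the lower bound, so 4 is optimal.

4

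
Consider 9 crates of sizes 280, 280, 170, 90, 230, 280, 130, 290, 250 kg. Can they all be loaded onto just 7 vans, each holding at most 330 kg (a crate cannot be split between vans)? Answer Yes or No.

Yes

A valid assignment using 7 vans:
  van 1: 290 = 290
  van 2: 280 = 280
  van 3: 280 = 280
  van 4: 280 = 280
  van 5: 250 = 250
  van 6: 230 + 90 = 320
  van 7: 170 + 130 = 300
Every load is within 330 kg, so 7 vans suffice.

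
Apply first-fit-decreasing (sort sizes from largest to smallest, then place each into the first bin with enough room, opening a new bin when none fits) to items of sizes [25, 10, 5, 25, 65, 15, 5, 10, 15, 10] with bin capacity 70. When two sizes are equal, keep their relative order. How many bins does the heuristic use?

3

Sorted descending: 65, 25, 25, 15, 15, 10, 10, 10, 5, 5.
  65 → bin 1 (new)  [load 65/70]
  25 → bin 2 (new)  [load 25/70]
  25 → bin 2  [load 50/70]
  15 → bin 2  [load 65/70]
  15 → bin 3 (new)  [load 15/70]
  10 → bin 3  [load 25/70]
  10 → bin 3  [load 35/70]
  10 → bin 3  [load 45/70]
  5 → bin 1  [load 70/70]
  5 → bin 2  [load 70/70]
3 bins opened.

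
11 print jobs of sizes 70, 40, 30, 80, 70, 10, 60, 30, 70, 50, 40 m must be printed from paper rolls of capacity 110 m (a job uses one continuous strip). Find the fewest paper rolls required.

5

Total = 80 + 70 + 70 + 70 + 60 + 50 + 40 + 40 + 30 + 30 + 10 = 550 m.
Lower bound: ⌈550/110⌉ = 5 paper rolls.
A packing using 5 paper rolls:
  roll 1: 80 + 30 = 110
  roll 2: 70 + 40 = 110
  roll 3: 70 + 40 = 110
  roll 4: 70 + 30 + 10 = 110
  roll 5: 60 + 50 = 110
This matches the lower bound, so 5 is optimal.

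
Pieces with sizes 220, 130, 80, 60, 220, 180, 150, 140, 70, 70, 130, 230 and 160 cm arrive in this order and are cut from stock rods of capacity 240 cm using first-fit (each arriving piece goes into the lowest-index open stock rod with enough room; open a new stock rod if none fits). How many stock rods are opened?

  220 → stock rod 1 (new)  [load 220/240]
  130 → stock rod 2 (new)  [load 130/240]
  80 → stock rod 2  [load 210/240]
  60 → stock rod 3 (new)  [load 60/240]
  220 → stock rod 4 (new)  [load 220/240]
  180 → stock rod 3  [load 240/240]
  150 → stock rod 5 (new)  [load 150/240]
  140 → stock rod 6 (new)  [load 140/240]
  70 → stock rod 5  [load 220/240]
  70 → stock rod 6  [load 210/240]
  130 → stock rod 7 (new)  [load 130/240]
  230 → stock rod 8 (new)  [load 230/240]
  160 → stock rod 9 (new)  [load 160/240]
9 stock rods opened.

9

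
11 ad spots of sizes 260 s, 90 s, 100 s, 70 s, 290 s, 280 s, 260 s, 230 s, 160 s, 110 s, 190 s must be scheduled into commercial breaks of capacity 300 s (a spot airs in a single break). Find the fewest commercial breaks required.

8

Total = 290 + 280 + 260 + 260 + 230 + 190 + 160 + 110 + 100 + 90 + 70 = 2040 s.
Lower bound: ⌈2040/300⌉ = 7 commercial breaks.
A packing using 8 commercial breaks:
  break 1: 290 = 290
  break 2: 280 = 280
  break 3: 260 = 260
  break 4: 260 = 260
  break 5: 230 + 70 = 300
  break 6: 190 + 110 = 300
  break 7: 160 + 100 = 260
  break 8: 90 = 90
No arrangement into 7 commercial breaks stays within capacity, so 8 is optimal.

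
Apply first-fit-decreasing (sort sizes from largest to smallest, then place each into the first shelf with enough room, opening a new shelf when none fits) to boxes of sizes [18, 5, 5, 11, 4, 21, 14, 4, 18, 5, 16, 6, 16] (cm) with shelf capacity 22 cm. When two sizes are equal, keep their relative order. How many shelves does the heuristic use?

7

Sorted descending: 21, 18, 18, 16, 16, 14, 11, 6, 5, 5, 5, 4, 4.
  21 → shelf 1 (new)  [load 21/22]
  18 → shelf 2 (new)  [load 18/22]
  18 → shelf 3 (new)  [load 18/22]
  16 → shelf 4 (new)  [load 16/22]
  16 → shelf 5 (new)  [load 16/22]
  14 → shelf 6 (new)  [load 14/22]
  11 → shelf 7 (new)  [load 11/22]
  6 → shelf 4  [load 22/22]
  5 → shelf 5  [load 21/22]
  5 → shelf 6  [load 19/22]
  5 → shelf 7  [load 16/22]
  4 → shelf 2  [load 22/22]
  4 → shelf 3  [load 22/22]
7 shelves opened.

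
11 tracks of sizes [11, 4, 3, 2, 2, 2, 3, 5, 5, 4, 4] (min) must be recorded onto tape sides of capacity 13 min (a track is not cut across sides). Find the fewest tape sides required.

Total = 11 + 5 + 5 + 4 + 4 + 4 + 3 + 3 + 2 + 2 + 2 = 45 min.
Lower bound: ⌈45/13⌉ = 4 tape sides.
A packing using 4 tape sides:
  side 1: 11 + 2 = 13
  side 2: 5 + 5 + 3 = 13
  side 3: 4 + 4 + 4 = 12
  side 4: 3 + 2 + 2 = 7
This matches the lower bound, so 4 is optimal.

4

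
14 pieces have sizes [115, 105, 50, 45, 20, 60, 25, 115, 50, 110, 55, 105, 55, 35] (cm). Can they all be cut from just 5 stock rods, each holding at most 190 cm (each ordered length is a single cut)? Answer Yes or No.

Total = 945 cm; ⌈945/190⌉ = 5.
The bound of 5 does not rule out 5, but exhaustive search shows no assignment into 5 stock rods of capacity 190 cm exists — the minimum is 6.

No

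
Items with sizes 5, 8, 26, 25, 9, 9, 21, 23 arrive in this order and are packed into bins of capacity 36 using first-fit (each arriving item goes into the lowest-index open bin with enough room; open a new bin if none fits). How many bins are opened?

  5 → bin 1 (new)  [load 5/36]
  8 → bin 1  [load 13/36]
  26 → bin 2 (new)  [load 26/36]
  25 → bin 3 (new)  [load 25/36]
  9 → bin 1  [load 22/36]
  9 → bin 1  [load 31/36]
  21 → bin 4 (new)  [load 21/36]
  23 → bin 5 (new)  [load 23/36]
5 bins opened.

5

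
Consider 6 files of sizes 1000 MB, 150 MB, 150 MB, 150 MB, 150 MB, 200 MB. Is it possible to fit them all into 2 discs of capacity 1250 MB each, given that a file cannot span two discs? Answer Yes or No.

A valid assignment using 2 discs:
  disc 1: 1000 + 200 = 1200
  disc 2: 150 + 150 + 150 + 150 = 600
Every load is within 1250 MB, so 2 discs suffice.

Yes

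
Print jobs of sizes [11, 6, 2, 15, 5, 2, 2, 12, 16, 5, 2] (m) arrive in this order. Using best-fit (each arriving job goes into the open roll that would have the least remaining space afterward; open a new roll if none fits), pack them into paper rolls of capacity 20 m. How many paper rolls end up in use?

  11 → roll 1 (new)  [load 11/20]
  6 → roll 1  [load 17/20]
  2 → roll 1  [load 19/20]
  15 → roll 2 (new)  [load 15/20]
  5 → roll 2  [load 20/20]
  2 → roll 3 (new)  [load 2/20]
  2 → roll 3  [load 4/20]
  12 → roll 3  [load 16/20]
  16 → roll 4 (new)  [load 16/20]
  5 → roll 5 (new)  [load 5/20]
  2 → roll 3  [load 18/20]
5 paper rolls opened.

5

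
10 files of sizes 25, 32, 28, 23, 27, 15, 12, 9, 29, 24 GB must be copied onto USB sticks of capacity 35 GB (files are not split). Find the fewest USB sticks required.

Total = 32 + 29 + 28 + 27 + 25 + 24 + 23 + 15 + 12 + 9 = 224 GB.
Lower bound: ⌈224/35⌉ = 7 USB sticks.
A packing using 8 USB sticks:
  USB stick 1: 32 = 32
  USB stick 2: 29 = 29
  USB stick 3: 28 = 28
  USB stick 4: 27 = 27
  USB stick 5: 25 + 9 = 34
  USB stick 6: 24 = 24
  USB stick 7: 23 + 12 = 35
  USB stick 8: 15 = 15
No arrangement into 7 USB sticks stays within capacity, so 8 is optimal.

8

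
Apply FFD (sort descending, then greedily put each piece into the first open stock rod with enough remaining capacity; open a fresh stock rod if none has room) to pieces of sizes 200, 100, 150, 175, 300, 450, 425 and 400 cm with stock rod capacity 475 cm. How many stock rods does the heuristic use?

5

Sorted descending: 450, 425, 400, 300, 200, 175, 150, 100.
  450 → stock rod 1 (new)  [load 450/475]
  425 → stock rod 2 (new)  [load 425/475]
  400 → stock rod 3 (new)  [load 400/475]
  300 → stock rod 4 (new)  [load 300/475]
  200 → stock rod 5 (new)  [load 200/475]
  175 → stock rod 4  [load 475/475]
  150 → stock rod 5  [load 350/475]
  100 → stock rod 5  [load 450/475]
5 stock rods opened.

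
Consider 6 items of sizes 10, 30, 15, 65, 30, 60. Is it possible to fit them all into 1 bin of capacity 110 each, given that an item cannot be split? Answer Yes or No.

No

Total = 210; ⌈210/110⌉ = 2.
At least 2 bins are required, but only 1 is allowed.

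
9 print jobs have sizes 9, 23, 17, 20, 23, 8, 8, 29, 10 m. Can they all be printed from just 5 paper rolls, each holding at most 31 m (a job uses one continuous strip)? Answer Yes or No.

A valid assignment using 5 paper rolls:
  roll 1: 29 = 29
  roll 2: 23 + 8 = 31
  roll 3: 23 + 8 = 31
  roll 4: 20 + 10 = 30
  roll 5: 17 + 9 = 26
Every load is within 31 m, so 5 paper rolls suffice.

Yes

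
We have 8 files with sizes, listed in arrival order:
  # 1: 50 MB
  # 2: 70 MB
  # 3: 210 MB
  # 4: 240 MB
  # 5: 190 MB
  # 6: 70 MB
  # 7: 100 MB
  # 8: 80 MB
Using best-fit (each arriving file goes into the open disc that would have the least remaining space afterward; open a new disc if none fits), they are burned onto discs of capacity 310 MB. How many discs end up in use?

4

  50 → disc 1 (new)  [load 50/310]
  70 → disc 1  [load 120/310]
  210 → disc 2 (new)  [load 210/310]
  240 → disc 3 (new)  [load 240/310]
  190 → disc 1  [load 310/310]
  70 → disc 3  [load 310/310]
  100 → disc 2  [load 310/310]
  80 → disc 4 (new)  [load 80/310]
4 discs opened.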